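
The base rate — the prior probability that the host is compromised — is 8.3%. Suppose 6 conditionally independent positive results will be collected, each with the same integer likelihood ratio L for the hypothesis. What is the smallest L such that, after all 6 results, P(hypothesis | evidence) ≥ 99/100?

Prior odds = 0.083/0.917 = 83/917.
Target odds = 0.99/0.01 = 99.
Need L⁶ ≥ 99 ÷ (83/917) = 90783/83.
3⁶ = 729 < 90783/83 ≤ 4096 = 4⁶, so L = 4.

4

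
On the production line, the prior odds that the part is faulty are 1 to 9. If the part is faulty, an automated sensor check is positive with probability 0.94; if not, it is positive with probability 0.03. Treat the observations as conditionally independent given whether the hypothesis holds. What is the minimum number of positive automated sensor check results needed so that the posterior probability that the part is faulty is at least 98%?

2

Prior odds = 1/9.
Likelihood ratio of a positive = 0.94/0.03 = 94/3.
Target posterior odds = 0.98/0.02 = 49.
Need (1/9) × (94/3)ⁿ ≥ 49, i.e. (94/3)ⁿ ≥ 441.
(94/3)¹ = 94/3 falls short of 441 but (94/3)² = 8836/9 reaches it, so n = 2.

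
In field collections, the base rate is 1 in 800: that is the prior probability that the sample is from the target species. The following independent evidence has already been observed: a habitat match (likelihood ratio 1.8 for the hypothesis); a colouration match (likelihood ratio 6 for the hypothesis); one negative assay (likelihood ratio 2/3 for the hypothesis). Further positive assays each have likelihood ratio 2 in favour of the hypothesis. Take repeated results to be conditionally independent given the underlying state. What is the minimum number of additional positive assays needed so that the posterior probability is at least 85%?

Prior odds = 0.00125/0.99875 = 1/799.
Combined Bayes factor of the evidence already in hand = 1.8 × 6 × (2/3) = 7.2.
Odds after that evidence = (1/799) × 7.2 = 36/3995.
Target odds = 0.85/0.15 = 17/3.
Need 2ⁿ ≥ 17/3 ÷ (36/3995) = 67915/108.
2⁹ = 512 falls short of 67915/108 but 2¹⁰ = 1024 reaches it, so n = 10.

10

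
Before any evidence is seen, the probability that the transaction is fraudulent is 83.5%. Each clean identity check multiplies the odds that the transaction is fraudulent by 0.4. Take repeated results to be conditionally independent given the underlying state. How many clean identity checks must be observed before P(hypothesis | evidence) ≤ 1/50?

7

Prior odds: 0.835 ÷ 0.165 = 167/33.
Likelihood ratio per clean identity check = 0.4.
Target posterior odds = 0.02/0.98 = 1/49.
Require 0.4ⁿ ≤ 1/49 ÷ (167/33) = 33/8183.
0.4⁶ = 64/15625 is still above 33/8183 but 0.4⁷ = 128/78125 is at or below it, so n = 7.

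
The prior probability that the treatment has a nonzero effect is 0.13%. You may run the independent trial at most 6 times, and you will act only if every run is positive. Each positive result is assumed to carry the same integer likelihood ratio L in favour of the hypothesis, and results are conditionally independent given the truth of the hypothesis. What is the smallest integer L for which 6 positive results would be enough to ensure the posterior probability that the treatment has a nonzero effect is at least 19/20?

5

Prior odds = 0.0013/0.9987 = 13/9987.
Target odds = 0.95/0.05 = 19.
Need L⁶ ≥ 19 ÷ (13/9987) = 189753/13.
4⁶ = 4096 < 189753/13 ≤ 15625 = 5⁶, so L = 5.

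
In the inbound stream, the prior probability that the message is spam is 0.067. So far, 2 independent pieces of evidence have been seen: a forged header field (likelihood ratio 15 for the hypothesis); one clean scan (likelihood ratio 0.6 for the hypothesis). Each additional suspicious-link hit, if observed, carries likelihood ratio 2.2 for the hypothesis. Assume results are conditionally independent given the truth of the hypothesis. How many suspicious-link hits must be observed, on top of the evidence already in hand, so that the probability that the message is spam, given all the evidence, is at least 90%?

4

Prior odds = 0.067/0.933 = 67/933.
Combined Bayes factor of the evidence already in hand = 15 × 0.6 = 9.
Odds after that evidence = (67/933) × 9 = 201/311.
Target odds = 0.9/0.1 = 9.
Need 2.2ⁿ ≥ 9 ÷ (201/311) = 933/67.
2.2³ = 10.648 falls short of 933/67 but 2.2⁴ = 23.4256 reaches it, so n = 4.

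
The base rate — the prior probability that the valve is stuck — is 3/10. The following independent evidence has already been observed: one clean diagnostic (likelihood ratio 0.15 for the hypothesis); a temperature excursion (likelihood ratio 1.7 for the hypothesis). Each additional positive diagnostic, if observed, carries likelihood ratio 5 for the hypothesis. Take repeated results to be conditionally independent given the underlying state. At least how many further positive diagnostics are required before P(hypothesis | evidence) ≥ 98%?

Prior odds = 0.3/0.7 = 3/7.
Combined Bayes factor of the evidence already in hand = 0.15 × 1.7 = 0.255.
Odds after that evidence = (3/7) × 0.255 = 153/1400.
Target odds = 0.98/0.02 = 49.
Need 5ⁿ ≥ 49 ÷ (153/1400) = 68600/153.
5³ = 125 falls short of 68600/153 but 5⁴ = 625 reaches it, so n = 4.

4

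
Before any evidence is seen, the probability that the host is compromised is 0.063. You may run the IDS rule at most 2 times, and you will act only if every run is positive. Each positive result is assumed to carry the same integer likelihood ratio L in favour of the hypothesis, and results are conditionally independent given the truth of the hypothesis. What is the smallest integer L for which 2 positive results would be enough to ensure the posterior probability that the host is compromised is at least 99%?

39

Prior odds = 0.063/0.937 = 63/937.
Target odds = 0.99/0.01 = 99.
Need L² ≥ 99 ÷ (63/937) = 10307/7.
38² = 1444 < 10307/7 ≤ 1521 = 39², so L = 39.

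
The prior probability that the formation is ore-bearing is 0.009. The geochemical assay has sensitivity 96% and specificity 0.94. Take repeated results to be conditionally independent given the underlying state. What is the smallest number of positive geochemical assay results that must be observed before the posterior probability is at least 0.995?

4

Prior odds = 0.009/0.991 = 9/991.
False-positive rate = 1 − 0.94 = 0.06; likelihood ratio of a positive = 0.96/0.06 = 16.
Target posterior odds = 0.995/0.005 = 199.
Need (9/991) × 16ⁿ ≥ 199, i.e. 16ⁿ ≥ 197209/9.
16³ = 4096 falls short of 197209/9 but 16⁴ = 65536 reaches it, so n = 4.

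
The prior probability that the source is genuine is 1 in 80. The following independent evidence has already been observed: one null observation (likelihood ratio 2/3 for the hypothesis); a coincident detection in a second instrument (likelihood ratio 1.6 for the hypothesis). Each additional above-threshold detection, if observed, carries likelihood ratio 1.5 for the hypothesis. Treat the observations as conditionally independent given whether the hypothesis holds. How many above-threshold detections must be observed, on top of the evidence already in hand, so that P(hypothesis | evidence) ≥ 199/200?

Prior odds = 0.0125/0.9875 = 1/79.
Combined Bayes factor of the evidence already in hand = (2/3) × 1.6 = 16/15.
Odds after that evidence = (1/79) × 16/15 = 16/1185.
Target odds = 0.995/0.005 = 199.
Need 1.5ⁿ ≥ 199 ÷ (16/1185) = 14738.4375.
1.5²³ ≈11222.7 falls short of 14738.4375 but 1.5²⁴ ≈16834.1 reaches it, so n = 24.

24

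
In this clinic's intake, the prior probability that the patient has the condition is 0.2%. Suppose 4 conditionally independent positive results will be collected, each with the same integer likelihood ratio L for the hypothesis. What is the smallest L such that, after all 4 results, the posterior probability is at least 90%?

9

Prior odds = 0.002/0.998 = 1/499.
Target odds = 0.9/0.1 = 9.
Need L⁴ ≥ 9 ÷ (1/499) = 4491.
8⁴ = 4096 < 4491 ≤ 6561 = 9⁴, so L = 9.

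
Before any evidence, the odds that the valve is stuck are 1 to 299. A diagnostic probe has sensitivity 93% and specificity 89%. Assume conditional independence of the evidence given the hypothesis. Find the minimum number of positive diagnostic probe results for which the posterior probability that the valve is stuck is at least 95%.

Prior odds = 1/299.
False-positive rate = 1 − 0.89 = 0.11; likelihood ratio of a positive = 0.93/0.11 = 93/11.
Target posterior odds = 0.95/0.05 = 19.
Require (93/11)ⁿ ≥ 19 ÷ (1/299) = 5681.
(93/11)⁴ = 74805201/14641 falls short of 5681 but (93/11)⁵ ≈43196.8 reaches it, so n = 5.

5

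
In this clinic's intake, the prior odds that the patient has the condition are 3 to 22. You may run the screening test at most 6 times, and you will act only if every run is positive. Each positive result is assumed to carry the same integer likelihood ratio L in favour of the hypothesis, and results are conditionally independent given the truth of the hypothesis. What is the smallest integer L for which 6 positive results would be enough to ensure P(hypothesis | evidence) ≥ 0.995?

4

Prior odds = 3/22.
Target odds = 0.995/0.005 = 199.
Need L⁶ ≥ 199 ÷ (3/22) = 4378/3.
3⁶ = 729 < 4378/3 ≤ 4096 = 4⁶, so L = 4.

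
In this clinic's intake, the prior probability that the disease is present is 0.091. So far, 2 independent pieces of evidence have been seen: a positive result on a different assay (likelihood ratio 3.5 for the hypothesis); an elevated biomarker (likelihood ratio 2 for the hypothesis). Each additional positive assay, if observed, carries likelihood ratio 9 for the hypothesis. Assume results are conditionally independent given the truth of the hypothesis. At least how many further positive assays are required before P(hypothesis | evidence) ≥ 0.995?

Prior odds = 0.091/0.909 = 91/909.
Combined Bayes factor of the evidence already in hand = 3.5 × 2 = 7.
Odds after that evidence = (91/909) × 7 = 637/909.
Target odds = 0.995/0.005 = 199.
Need 9ⁿ ≥ 199 ÷ (637/909) = 180891/637.
9² = 81 falls short of 180891/637 but 9³ = 729 reaches it, so n = 3.

3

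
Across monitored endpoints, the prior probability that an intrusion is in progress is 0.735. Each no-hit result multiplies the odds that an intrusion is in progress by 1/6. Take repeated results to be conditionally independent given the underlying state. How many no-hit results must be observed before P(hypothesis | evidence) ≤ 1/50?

Prior odds = 0.735/0.265 = 147/53.
Likelihood ratio per no-hit result = 1/6.
Target odds: 0.02 ÷ 0.98 = 1/49.
Require (1/6)ⁿ ≤ 1/49 ÷ (147/53) = 53/7203.
(1/6)² = 1/36 is still above 53/7203 but (1/6)³ = 1/216 is at or below it, so n = 3.

3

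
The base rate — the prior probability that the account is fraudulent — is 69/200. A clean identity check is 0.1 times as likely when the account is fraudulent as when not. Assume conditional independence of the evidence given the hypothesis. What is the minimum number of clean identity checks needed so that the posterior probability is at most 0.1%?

3

Prior odds: 0.345 ÷ 0.655 = 69/131.
Likelihood ratio per clean identity check = 0.1.
Target odds: 0.001 ÷ 0.999 = 1/999.
Need (69/131) × 0.1ⁿ ≤ 1/999, i.e. 0.1ⁿ ≤ 131/68931.
0.1² = 0.01 is still above 131/68931 but 0.1³ = 0.001 is at or below it, so n = 3.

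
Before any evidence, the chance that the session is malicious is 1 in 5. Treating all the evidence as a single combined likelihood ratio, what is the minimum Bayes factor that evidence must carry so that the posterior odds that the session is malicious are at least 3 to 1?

Prior odds = 0.2/0.8 = 0.25.
Target odds = 3.
Required Bayes factor = 3 ÷ 0.25 = 12.

12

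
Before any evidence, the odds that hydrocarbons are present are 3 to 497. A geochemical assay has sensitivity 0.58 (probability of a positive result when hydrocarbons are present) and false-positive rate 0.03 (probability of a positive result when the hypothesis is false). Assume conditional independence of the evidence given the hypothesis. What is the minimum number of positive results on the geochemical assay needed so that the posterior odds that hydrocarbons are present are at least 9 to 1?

3

Prior odds = 3/497.
Likelihood ratio of a positive result = 0.58/0.03 = 58/3.
Target odds = 9.
Need (3/497) × (58/3)ⁿ ≥ 9, i.e. (58/3)ⁿ ≥ 1491.
(58/3)² = 3364/9 falls short of 1491 but (58/3)³ = 195112/27 reaches it, so n = 3.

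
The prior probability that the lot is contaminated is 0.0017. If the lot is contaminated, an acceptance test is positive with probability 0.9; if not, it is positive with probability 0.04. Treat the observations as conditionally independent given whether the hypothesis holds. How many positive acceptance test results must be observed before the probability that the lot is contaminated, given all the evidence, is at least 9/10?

Prior odds: 0.0017 ÷ 0.9983 = 17/9983.
Likelihood ratio of a positive = 0.9/0.04 = 22.5.
Target posterior odds = 0.9/0.1 = 9.
Need (17/9983) × 22.5ⁿ ≥ 9, i.e. 22.5ⁿ ≥ 89847/17.
22.5² = 506.25 falls short of 89847/17 but 22.5³ = 11390.625 reaches it, so n = 3.

3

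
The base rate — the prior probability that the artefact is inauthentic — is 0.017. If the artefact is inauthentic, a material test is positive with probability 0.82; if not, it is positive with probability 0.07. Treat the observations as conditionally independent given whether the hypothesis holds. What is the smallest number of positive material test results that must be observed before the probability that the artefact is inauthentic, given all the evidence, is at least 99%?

Prior odds: 0.017 ÷ 0.983 = 17/983.
Likelihood ratio of a positive = 0.82/0.07 = 82/7.
Target posterior odds = 0.99/0.01 = 99.
Require (82/7)ⁿ ≥ 99 ÷ (17/983) = 97317/17.
(82/7)³ = 551368/343 falls short of 97317/17 but (82/7)⁴ = 45212176/2401 reaches it, so n = 4.

4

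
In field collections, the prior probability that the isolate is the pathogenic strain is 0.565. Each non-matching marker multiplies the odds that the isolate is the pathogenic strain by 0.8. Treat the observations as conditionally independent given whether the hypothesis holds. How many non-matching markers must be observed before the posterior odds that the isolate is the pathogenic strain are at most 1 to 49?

Prior odds: 0.565 ÷ 0.435 = 113/87.
Likelihood ratio per non-matching marker = 0.8.
Target odds = 1/49.
Need (113/87) × 0.8ⁿ ≤ 1/49, i.e. 0.8ⁿ ≤ 87/5537.
0.8¹⁸ ≈0.0180144 is still above 87/5537 but 0.8¹⁹ ≈0.0144115 is at or below it, so n = 19.

19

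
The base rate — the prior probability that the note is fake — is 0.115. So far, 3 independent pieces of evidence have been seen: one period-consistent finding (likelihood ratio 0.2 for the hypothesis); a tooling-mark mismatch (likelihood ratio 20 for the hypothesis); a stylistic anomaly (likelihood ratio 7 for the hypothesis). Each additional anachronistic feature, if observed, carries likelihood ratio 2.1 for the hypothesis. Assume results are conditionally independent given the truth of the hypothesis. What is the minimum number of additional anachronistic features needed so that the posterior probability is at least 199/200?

Prior odds = 0.115/0.885 = 23/177.
Combined Bayes factor of the evidence already in hand = 0.2 × 20 × 7 = 28.
Odds after that evidence = (23/177) × 28 = 644/177.
Target odds = 0.995/0.005 = 199.
Need 2.1ⁿ ≥ 199 ÷ (644/177) = 35223/644.
2.1⁵ = 4084101/100000 falls short of 35223/644 but 2.1⁶ = 85766121/1000000 reaches it, so n = 6.

6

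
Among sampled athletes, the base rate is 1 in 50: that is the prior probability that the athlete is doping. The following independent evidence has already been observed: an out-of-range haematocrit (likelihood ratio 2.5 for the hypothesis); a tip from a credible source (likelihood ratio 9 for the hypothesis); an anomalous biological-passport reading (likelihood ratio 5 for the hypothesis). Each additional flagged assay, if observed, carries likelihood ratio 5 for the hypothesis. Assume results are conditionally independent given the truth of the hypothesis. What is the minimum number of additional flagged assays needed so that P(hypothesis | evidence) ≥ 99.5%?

3

Prior odds = 0.02/0.98 = 1/49.
Combined Bayes factor of the evidence already in hand = 2.5 × 9 × 5 = 112.5.
Odds after that evidence = (1/49) × 112.5 = 225/98.
Target odds = 0.995/0.005 = 199.
Need 5ⁿ ≥ 199 ÷ (225/98) = 19502/225.
5² = 25 falls short of 19502/225 but 5³ = 125 reaches it, so n = 3.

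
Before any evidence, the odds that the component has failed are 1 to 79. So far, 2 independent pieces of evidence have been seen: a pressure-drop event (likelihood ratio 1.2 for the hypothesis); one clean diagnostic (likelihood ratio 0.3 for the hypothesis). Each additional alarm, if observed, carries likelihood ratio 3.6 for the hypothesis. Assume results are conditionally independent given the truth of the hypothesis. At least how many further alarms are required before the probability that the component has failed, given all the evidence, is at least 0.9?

6

Prior odds = 1/79.
Combined Bayes factor of the evidence already in hand = 1.2 × 0.3 = 0.36.
Odds after that evidence = (1/79) × 0.36 = 9/1975.
Target odds = 0.9/0.1 = 9.
Need 3.6ⁿ ≥ 9 ÷ (9/1975) = 1975.
3.6⁵ = 604.66176 falls short of 1975 but 3.6⁶ = 34012224/15625 reaches it, so n = 6.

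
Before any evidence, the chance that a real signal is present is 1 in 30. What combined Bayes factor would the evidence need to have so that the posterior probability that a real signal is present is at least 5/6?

145

Prior odds = (1/30)/(29/30) = 1/29.
Target odds = (5/6)/(1/6) = 5.
Required Bayes factor = 5 ÷ (1/29) = 145.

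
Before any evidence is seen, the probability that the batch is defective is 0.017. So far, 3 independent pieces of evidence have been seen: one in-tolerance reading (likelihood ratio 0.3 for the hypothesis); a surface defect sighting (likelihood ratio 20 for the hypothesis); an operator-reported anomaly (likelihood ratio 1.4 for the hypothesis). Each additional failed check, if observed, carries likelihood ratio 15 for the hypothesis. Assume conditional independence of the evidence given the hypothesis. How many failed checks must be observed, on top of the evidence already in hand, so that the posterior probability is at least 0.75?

2

Prior odds = 0.017/0.983 = 17/983.
Combined Bayes factor of the evidence already in hand = 0.3 × 20 × 1.4 = 8.4.
Odds after that evidence = (17/983) × 8.4 = 714/4915.
Target odds = 0.75/0.25 = 3.
Need 15ⁿ ≥ 3 ÷ (714/4915) = 4915/238.
15¹ = 15 falls short of 4915/238 but 15² = 225 reaches it, so n = 2.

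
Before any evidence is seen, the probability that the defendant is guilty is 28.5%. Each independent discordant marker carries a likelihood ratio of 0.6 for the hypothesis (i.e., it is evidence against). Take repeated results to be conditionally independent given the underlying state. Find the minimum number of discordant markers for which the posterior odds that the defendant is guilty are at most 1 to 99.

Prior odds: 0.285 ÷ 0.715 = 57/143.
Likelihood ratio per discordant marker = 0.6.
Target odds = 1/99.
Require 0.6ⁿ ≤ 1/99 ÷ (57/143) = 13/513.
0.6⁷ = 2187/78125 is still above 13/513 but 0.6⁸ = 6561/390625 is at or below it, so n = 8.

8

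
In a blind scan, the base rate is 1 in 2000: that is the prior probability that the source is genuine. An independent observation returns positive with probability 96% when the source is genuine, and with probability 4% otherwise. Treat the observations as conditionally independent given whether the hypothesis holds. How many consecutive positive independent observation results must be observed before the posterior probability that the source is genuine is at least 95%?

Prior odds: 0.0005 ÷ 0.9995 = 1/1999.
Likelihood ratio of a positive result = 0.96/0.04 = 24.
Target posterior odds = 0.95/0.05 = 19.
Require 24ⁿ ≥ 19 ÷ (1/1999) = 37981.
24³ = 13824 falls short of 37981 but 24⁴ = 331776 reaches it, so n = 4.

4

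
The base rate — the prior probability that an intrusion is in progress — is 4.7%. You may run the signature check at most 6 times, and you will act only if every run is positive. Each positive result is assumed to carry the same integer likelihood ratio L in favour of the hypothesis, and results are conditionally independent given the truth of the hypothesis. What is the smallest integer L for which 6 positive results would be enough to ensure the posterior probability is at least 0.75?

2

Prior odds = 0.047/0.953 = 47/953.
Target odds = 0.75/0.25 = 3.
Need L⁶ ≥ 3 ÷ (47/953) = 2859/47.
1⁶ = 1 < 2859/47 ≤ 64 = 2⁶, so L = 2.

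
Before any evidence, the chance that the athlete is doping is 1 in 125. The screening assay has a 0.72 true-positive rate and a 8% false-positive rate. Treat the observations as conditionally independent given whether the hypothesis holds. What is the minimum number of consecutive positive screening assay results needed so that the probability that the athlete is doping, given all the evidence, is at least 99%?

Prior odds = 0.008/0.992 = 1/124.
Likelihood ratio of a positive result = 0.72/0.08 = 9.
Target posterior odds = 0.99/0.01 = 99.
Require 9ⁿ ≥ 99 ÷ (1/124) = 12276.
9⁴ = 6561 falls short of 12276 but 9⁵ = 59049 reaches it, so n = 5.

5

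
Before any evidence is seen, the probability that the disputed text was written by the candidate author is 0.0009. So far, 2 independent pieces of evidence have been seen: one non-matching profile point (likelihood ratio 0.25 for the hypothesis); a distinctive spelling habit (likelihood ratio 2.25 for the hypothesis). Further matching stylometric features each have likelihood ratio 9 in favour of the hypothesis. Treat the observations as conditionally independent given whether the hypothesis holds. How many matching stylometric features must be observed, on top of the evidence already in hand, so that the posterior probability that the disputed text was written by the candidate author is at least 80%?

5

Prior odds = 0.0009/0.9991 = 9/9991.
Combined Bayes factor of the evidence already in hand = 0.25 × 2.25 = 0.5625.
Odds after that evidence = (9/9991) × 0.5625 = 81/159856.
Target odds = 0.8/0.2 = 4.
Need 9ⁿ ≥ 4 ÷ (81/159856) = 639424/81.
9⁴ = 6561 falls short of 639424/81 but 9⁵ = 59049 reaches it, so n = 5.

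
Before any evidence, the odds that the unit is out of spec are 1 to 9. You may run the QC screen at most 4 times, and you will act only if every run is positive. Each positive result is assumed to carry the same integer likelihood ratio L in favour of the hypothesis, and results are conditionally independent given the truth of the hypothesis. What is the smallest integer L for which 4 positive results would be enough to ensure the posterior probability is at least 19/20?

4

Prior odds = 1/9.
Target odds = 0.95/0.05 = 19.
Need L⁴ ≥ 19 ÷ (1/9) = 171.
3⁴ = 81 < 171 ≤ 256 = 4⁴, so L = 4.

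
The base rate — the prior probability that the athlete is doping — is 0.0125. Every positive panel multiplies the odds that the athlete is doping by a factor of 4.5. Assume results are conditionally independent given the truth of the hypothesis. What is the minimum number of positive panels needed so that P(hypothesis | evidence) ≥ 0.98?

Prior odds = 0.0125/0.9875 = 1/79.
Likelihood ratio per positive panel = 4.5.
Target posterior odds = 0.98/0.02 = 49.
Need (1/79) × 4.5ⁿ ≥ 49, i.e. 4.5ⁿ ≥ 3871.
4.5⁵ = 1845.28125 falls short of 3871 but 4.5⁶ = 8303.765625 reaches it, so n = 6.

6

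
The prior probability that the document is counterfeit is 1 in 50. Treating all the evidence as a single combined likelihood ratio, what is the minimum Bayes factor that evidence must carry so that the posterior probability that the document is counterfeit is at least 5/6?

245

Prior odds = 0.02/0.98 = 1/49.
Target odds = (5/6)/(1/6) = 5.
Required Bayes factor = 5 ÷ (1/49) = 245.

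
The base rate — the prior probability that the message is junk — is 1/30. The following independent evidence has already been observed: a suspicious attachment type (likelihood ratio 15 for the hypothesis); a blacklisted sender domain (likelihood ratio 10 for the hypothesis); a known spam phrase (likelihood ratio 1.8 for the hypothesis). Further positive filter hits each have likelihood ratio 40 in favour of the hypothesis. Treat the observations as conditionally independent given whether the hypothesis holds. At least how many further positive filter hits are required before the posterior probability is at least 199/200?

Prior odds = (1/30)/(29/30) = 1/29.
Combined Bayes factor of the evidence already in hand = 15 × 10 × 1.8 = 270.
Odds after that evidence = (1/29) × 270 = 270/29.
Target odds = 0.995/0.005 = 199.
Need 40ⁿ ≥ 199 ÷ (270/29) = 5771/270.
40¹ = 40, which meets the required 5771/270; so n = 1.

1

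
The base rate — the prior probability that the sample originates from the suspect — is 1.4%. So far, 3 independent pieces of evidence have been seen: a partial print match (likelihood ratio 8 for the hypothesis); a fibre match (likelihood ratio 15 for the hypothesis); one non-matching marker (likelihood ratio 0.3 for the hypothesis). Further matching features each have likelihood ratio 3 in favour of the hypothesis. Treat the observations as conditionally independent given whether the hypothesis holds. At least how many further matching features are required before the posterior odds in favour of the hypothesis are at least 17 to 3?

3

Prior odds = 0.014/0.986 = 7/493.
Combined Bayes factor of the evidence already in hand = 8 × 15 × 0.3 = 36.
Odds after that evidence = (7/493) × 36 = 252/493.
Target odds = 17/3.
Need 3ⁿ ≥ 17/3 ÷ (252/493) = 8381/756.
3² = 9 falls short of 8381/756 but 3³ = 27 reaches it, so n = 3.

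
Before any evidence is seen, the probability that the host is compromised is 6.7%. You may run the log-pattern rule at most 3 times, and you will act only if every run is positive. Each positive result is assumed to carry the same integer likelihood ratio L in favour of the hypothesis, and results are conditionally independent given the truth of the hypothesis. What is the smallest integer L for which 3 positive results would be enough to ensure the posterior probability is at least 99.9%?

25

Prior odds = 0.067/0.933 = 67/933.
Target odds = 0.999/0.001 = 999.
Need L³ ≥ 999 ÷ (67/933) = 932067/67.
24³ = 13824 < 932067/67 ≤ 15625 = 25³, so L = 25.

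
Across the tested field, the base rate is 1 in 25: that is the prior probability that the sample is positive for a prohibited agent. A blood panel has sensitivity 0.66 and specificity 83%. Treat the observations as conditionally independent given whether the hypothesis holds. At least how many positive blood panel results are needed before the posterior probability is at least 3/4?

Prior odds = 0.04/0.96 = 1/24.
False-positive rate = 1 − 0.83 = 0.17; likelihood ratio of a positive = 0.66/0.17 = 66/17.
Target posterior odds = 0.75/0.25 = 3.
Require (66/17)ⁿ ≥ 3 ÷ (1/24) = 72.
(66/17)³ = 287496/4913 falls short of 72 but (66/17)⁴ = 18974736/83521 reaches it, so n = 4.

4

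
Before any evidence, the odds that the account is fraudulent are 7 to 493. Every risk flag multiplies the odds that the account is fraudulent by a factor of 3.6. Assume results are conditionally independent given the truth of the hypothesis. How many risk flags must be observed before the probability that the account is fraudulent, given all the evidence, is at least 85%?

5

Prior odds = 7/493.
Likelihood ratio per risk flag = 3.6.
Target posterior odds = 0.85/0.15 = 17/3.
Need (7/493) × 3.6ⁿ ≥ 17/3, i.e. 3.6ⁿ ≥ 8381/21.
3.6⁴ = 167.9616 falls short of 8381/21 but 3.6⁵ = 604.66176 reaches it, so n = 5.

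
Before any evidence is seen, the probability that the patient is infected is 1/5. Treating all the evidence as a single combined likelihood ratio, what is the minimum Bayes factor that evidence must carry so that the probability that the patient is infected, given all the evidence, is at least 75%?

12

Prior odds = 0.2/0.8 = 0.25.
Target odds = 0.75/0.25 = 3.
Required Bayes factor = 3 ÷ 0.25 = 12.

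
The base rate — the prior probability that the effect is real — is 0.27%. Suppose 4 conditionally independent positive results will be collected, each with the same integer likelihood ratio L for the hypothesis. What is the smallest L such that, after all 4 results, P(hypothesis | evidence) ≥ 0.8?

Prior odds = 0.0027/0.9973 = 27/9973.
Target odds = 0.8/0.2 = 4.
Need L⁴ ≥ 4 ÷ (27/9973) = 39892/27.
6⁴ = 1296 < 39892/27 ≤ 2401 = 7⁴, so L = 7.

7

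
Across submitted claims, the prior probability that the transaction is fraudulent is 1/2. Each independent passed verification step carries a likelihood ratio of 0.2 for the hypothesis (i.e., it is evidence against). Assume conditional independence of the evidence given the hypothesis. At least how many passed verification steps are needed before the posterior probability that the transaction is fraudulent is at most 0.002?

4

Prior odds = 0.5/0.5 = 1.
Likelihood ratio per passed verification step = 0.2.
Target posterior odds = 0.002/0.998 = 1/499.
Need 1 × 0.2ⁿ ≤ 1/499, i.e. 0.2ⁿ ≤ 1/499.
0.2³ = 0.008 is still above 1/499 but 0.2⁴ = 0.0016 is at or below it, so n = 4.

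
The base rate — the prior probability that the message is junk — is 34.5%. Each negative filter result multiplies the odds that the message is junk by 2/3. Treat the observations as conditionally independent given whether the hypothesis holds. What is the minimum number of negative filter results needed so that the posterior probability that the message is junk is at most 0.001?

16

Prior odds: 0.345 ÷ 0.655 = 69/131.
Likelihood ratio per negative filter result = 2/3.
Target odds: 0.001 ÷ 0.999 = 1/999.
Require (2/3)ⁿ ≤ 1/999 ÷ (69/131) = 131/68931.
(2/3)¹⁵ = 32768/14348907 is still above 131/68931 but (2/3)¹⁶ = 65536/43046721 is at or below it, so n = 16.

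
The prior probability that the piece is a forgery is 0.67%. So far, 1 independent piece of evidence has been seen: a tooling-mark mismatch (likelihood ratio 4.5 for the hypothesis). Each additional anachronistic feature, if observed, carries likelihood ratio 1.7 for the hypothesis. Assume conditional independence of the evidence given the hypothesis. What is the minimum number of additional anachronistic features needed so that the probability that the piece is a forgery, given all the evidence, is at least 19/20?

13

Prior odds = 0.0067/0.9933 = 67/9933.
Bayes factor of the evidence already in hand = 4.5.
Odds after that evidence = (67/9933) × 4.5 = 201/6622.
Target odds = 0.95/0.05 = 19.
Need 1.7ⁿ ≥ 19 ÷ (201/6622) = 125818/201.
1.7¹² ≈582.622 falls short of 125818/201 but 1.7¹³ ≈990.458 reaches it, so n = 13.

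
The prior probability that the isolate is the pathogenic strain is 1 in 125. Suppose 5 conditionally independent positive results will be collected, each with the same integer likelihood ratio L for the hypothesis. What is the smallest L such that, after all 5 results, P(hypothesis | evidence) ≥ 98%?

6

Prior odds = 0.008/0.992 = 1/124.
Target odds = 0.98/0.02 = 49.
Need L⁵ ≥ 49 ÷ (1/124) = 6076.
5⁵ = 3125 < 6076 ≤ 7776 = 6⁵, so L = 6.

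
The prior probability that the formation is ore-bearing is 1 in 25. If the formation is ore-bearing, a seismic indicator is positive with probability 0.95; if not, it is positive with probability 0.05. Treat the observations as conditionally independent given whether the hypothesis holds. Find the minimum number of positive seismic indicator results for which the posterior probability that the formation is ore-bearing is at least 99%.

3

Prior odds = 0.04/0.96 = 1/24.
Likelihood ratio of a positive = 0.95/0.05 = 19.
Target posterior odds = 0.99/0.01 = 99.
Require 19ⁿ ≥ 99 ÷ (1/24) = 2376.
19² = 361 falls short of 2376 but 19³ = 6859 reaches it, so n = 3.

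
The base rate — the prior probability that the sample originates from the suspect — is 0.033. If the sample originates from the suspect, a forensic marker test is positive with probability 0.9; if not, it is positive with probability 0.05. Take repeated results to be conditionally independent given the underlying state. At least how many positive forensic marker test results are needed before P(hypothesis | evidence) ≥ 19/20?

3

Prior odds = 0.033/0.967 = 33/967.
Likelihood ratio of a positive = 0.9/0.05 = 18.
Target odds: 0.95 ÷ 0.05 = 19.
Need (33/967) × 18ⁿ ≥ 19, i.e. 18ⁿ ≥ 18373/33.
18² = 324 falls short of 18373/33 but 18³ = 5832 reaches it, so n = 3.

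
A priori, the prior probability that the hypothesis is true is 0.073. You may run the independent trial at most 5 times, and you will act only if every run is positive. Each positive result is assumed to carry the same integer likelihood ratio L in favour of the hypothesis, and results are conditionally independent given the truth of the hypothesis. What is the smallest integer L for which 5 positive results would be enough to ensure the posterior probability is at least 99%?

5

Prior odds = 0.073/0.927 = 73/927.
Target odds = 0.99/0.01 = 99.
Need L⁵ ≥ 99 ÷ (73/927) = 91773/73.
4⁵ = 1024 < 91773/73 ≤ 3125 = 5⁵, so L = 5.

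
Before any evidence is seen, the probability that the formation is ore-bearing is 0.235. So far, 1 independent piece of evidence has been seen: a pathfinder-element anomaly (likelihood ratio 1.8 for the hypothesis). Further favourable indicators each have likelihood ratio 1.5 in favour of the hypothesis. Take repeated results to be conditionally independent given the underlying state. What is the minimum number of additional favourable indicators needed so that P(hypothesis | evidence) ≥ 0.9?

7

Prior odds = 0.235/0.765 = 47/153.
Bayes factor of the evidence already in hand = 1.8.
Odds after that evidence = (47/153) × 1.8 = 47/85.
Target odds = 0.9/0.1 = 9.
Need 1.5ⁿ ≥ 9 ÷ (47/85) = 765/47.
1.5⁶ = 11.390625 falls short of 765/47 but 1.5⁷ = 17.0859375 reaches it, so n = 7.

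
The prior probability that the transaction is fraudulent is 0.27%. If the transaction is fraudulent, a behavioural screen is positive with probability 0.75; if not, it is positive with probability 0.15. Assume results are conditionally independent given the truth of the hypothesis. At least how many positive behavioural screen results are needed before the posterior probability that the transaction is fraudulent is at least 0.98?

Prior odds: 0.0027 ÷ 0.9973 = 27/9973.
Likelihood ratio of a positive = 0.75/0.15 = 5.
Target odds: 0.98 ÷ 0.02 = 49.
Need (27/9973) × 5ⁿ ≥ 49, i.e. 5ⁿ ≥ 488677/27.
5⁶ = 15625 falls short of 488677/27 but 5⁷ = 78125 reaches it, so n = 7.

7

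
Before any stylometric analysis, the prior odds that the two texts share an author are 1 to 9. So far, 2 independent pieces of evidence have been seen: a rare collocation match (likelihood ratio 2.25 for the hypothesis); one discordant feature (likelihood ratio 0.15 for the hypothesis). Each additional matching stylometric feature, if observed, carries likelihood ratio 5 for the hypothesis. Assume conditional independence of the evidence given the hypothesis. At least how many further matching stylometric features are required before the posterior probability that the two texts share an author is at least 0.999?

7

Prior odds = 1/9.
Combined Bayes factor of the evidence already in hand = 2.25 × 0.15 = 0.3375.
Odds after that evidence = (1/9) × 0.3375 = 0.0375.
Target odds = 0.999/0.001 = 999.
Need 5ⁿ ≥ 999 ÷ 0.0375 = 26640.
5⁶ = 15625 falls short of 26640 but 5⁷ = 78125 reaches it, so n = 7.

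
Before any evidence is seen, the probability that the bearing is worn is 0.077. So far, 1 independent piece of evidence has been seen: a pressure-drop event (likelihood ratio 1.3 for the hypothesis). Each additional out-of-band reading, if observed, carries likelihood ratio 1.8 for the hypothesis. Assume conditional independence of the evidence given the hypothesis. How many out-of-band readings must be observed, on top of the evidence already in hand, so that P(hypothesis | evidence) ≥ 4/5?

7

Prior odds = 0.077/0.923 = 77/923.
Bayes factor of the evidence already in hand = 1.3.
Odds after that evidence = (77/923) × 1.3 = 77/710.
Target odds = 0.8/0.2 = 4.
Need 1.8ⁿ ≥ 4 ÷ (77/710) = 2840/77.
1.8⁶ = 531441/15625 falls short of 2840/77 but 1.8⁷ = 4782969/78125 reaches it, so n = 7.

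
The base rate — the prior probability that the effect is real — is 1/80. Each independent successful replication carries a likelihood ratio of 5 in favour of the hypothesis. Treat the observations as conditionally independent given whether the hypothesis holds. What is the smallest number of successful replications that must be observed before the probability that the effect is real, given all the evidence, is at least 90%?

Prior odds = 0.0125/0.9875 = 1/79.
Likelihood ratio per successful replication = 5.
Target odds: 0.9 ÷ 0.1 = 9.
Require 5ⁿ ≥ 9 ÷ (1/79) = 711.
5⁴ = 625 falls short of 711 but 5⁵ = 3125 reaches it, so n = 5.

5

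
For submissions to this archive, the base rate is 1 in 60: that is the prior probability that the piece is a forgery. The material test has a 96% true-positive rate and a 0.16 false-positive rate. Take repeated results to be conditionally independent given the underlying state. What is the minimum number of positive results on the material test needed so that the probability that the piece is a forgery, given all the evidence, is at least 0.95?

Prior odds = (1/60)/(59/60) = 1/59.
Likelihood ratio of a positive result = 0.96/0.16 = 6.
Target posterior odds = 0.95/0.05 = 19.
Require 6ⁿ ≥ 19 ÷ (1/59) = 1121.
6³ = 216 falls short of 1121 but 6⁴ = 1296 reaches it, so n = 4.

4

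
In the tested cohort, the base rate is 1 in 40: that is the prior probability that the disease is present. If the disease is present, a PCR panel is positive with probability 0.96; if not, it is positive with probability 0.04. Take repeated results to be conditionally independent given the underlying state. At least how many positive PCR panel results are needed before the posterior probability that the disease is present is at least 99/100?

3

Prior odds: 0.025 ÷ 0.975 = 1/39.
Likelihood ratio of a positive = 0.96/0.04 = 24.
Target posterior odds = 0.99/0.01 = 99.
Require 24ⁿ ≥ 99 ÷ (1/39) = 3861.
24² = 576 falls short of 3861 but 24³ = 13824 reaches it, so n = 3.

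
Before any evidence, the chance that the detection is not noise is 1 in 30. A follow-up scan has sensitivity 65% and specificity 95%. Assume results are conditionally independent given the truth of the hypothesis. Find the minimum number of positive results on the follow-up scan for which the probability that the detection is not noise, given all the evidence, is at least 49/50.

3

Prior odds: (1/30) ÷ (29/30) = 1/29.
False-positive rate = 1 − 0.95 = 0.05; likelihood ratio of a positive = 0.65/0.05 = 13.
Target odds: 0.98 ÷ 0.02 = 49.
Require 13ⁿ ≥ 49 ÷ (1/29) = 1421.
13² = 169 falls short of 1421 but 13³ = 2197 reaches it, so n = 3.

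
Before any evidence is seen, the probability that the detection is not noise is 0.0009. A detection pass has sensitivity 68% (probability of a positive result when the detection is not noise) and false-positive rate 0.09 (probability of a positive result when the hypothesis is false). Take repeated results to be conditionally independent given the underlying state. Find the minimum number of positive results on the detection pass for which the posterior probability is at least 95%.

Prior odds = 0.0009/0.9991 = 9/9991.
Likelihood ratio of a positive result = 0.68/0.09 = 68/9.
Target posterior odds = 0.95/0.05 = 19.
Require (68/9)ⁿ ≥ 19 ÷ (9/9991) = 189829/9.
(68/9)⁴ = 21381376/6561 falls short of 189829/9 but (68/9)⁵ ≈24622.5 reaches it, so n = 5.

5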